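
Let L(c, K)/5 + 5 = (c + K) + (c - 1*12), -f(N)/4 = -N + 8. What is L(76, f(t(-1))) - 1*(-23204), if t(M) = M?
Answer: 23699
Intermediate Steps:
f(N) = -32 + 4*N (f(N) = -4*(-N + 8) = -4*(8 - N) = -32 + 4*N)
L(c, K) = -85 + 5*K + 10*c (L(c, K) = -25 + 5*((c + K) + (c - 1*12)) = -25 + 5*((K + c) + (c - 12)) = -25 + 5*((K + c) + (-12 + c)) = -25 + 5*(-12 + K + 2*c) = -25 + (-60 + 5*K + 10*c) = -85 + 5*K + 10*c)
L(76, f(t(-1))) - 1*(-23204) = (-85 + 5*(-32 + 4*(-1)) + 10*76) - 1*(-23204) = (-85 + 5*(-32 - 4) + 760) + 23204 = (-85 + 5*(-36) + 760) + 23204 = (-85 - 180 + 760) + 23204 = 495 + 23204 = 23699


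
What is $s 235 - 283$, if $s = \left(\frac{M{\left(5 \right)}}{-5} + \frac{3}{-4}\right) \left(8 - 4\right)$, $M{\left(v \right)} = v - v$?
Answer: $-988$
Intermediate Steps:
$M{\left(v \right)} = 0$
$s = -3$ ($s = \left(\frac{0}{-5} + \frac{3}{-4}\right) \left(8 - 4\right) = \left(0 \left(- \frac{1}{5}\right) + 3 \left(- \frac{1}{4}\right)\right) 4 = \left(0 - \frac{3}{4}\right) 4 = \left(- \frac{3}{4}\right) 4 = -3$)
$s 235 - 283 = \left(-3\right) 235 - 283 = -705 - 283 = -988$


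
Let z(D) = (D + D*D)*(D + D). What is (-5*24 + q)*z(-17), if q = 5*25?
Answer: -46240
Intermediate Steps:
z(D) = 2*D*(D + D²) (z(D) = (D + D²)*(2*D) = 2*D*(D + D²))
q = 125
(-5*24 + q)*z(-17) = (-5*24 + 125)*(2*(-17)²*(1 - 17)) = (-120 + 125)*(2*289*(-16)) = 5*(-9248) = -46240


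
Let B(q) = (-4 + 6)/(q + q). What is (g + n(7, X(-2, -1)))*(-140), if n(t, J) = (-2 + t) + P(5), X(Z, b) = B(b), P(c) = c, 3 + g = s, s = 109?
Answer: -16240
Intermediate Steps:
g = 106 (g = -3 + 109 = 106)
B(q) = 1/q (B(q) = 2/((2*q)) = 2*(1/(2*q)) = 1/q)
X(Z, b) = 1/b
n(t, J) = 3 + t (n(t, J) = (-2 + t) + 5 = 3 + t)
(g + n(7, X(-2, -1)))*(-140) = (106 + (3 + 7))*(-140) = (106 + 10)*(-140) = 116*(-140) = -16240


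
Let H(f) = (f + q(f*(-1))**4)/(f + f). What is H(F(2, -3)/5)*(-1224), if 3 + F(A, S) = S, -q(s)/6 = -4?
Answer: 169205148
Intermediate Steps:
q(s) = 24 (q(s) = -6*(-4) = 24)
F(A, S) = -3 + S
H(f) = (331776 + f)/(2*f) (H(f) = (f + 24**4)/(f + f) = (f + 331776)/((2*f)) = (331776 + f)*(1/(2*f)) = (331776 + f)/(2*f))
H(F(2, -3)/5)*(-1224) = ((331776 + (-3 - 3)/5)/(2*(((-3 - 3)/5))))*(-1224) = ((331776 - 6*1/5)/(2*((-6*1/5))))*(-1224) = ((331776 - 6/5)/(2*(-6/5)))*(-1224) = ((1/2)*(-5/6)*(1658874/5))*(-1224) = -276479/2*(-1224) = 169205148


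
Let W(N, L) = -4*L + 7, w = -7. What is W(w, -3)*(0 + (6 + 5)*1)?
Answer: 209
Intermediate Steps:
W(N, L) = 7 - 4*L
W(w, -3)*(0 + (6 + 5)*1) = (7 - 4*(-3))*(0 + (6 + 5)*1) = (7 + 12)*(0 + 11*1) = 19*(0 + 11) = 19*11 = 209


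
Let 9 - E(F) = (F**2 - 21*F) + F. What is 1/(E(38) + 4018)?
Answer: 1/3343 ≈ 0.00029913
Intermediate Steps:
E(F) = 9 - F**2 + 20*F (E(F) = 9 - ((F**2 - 21*F) + F) = 9 - (F**2 - 20*F) = 9 + (-F**2 + 20*F) = 9 - F**2 + 20*F)
1/(E(38) + 4018) = 1/((9 - 1*38**2 + 20*38) + 4018) = 1/((9 - 1*1444 + 760) + 4018) = 1/((9 - 1444 + 760) + 4018) = 1/(-675 + 4018) = 1/3343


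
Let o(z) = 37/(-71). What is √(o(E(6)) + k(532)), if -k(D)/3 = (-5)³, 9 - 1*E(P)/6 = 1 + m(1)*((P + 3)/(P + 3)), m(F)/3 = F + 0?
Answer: 34*√1633/71 ≈ 19.351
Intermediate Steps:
m(F) = 3*F (m(F) = 3*(F + 0) = 3*F)
E(P) = 30 (E(P) = 54 - 6*(1 + (3*1)*((P + 3)/(P + 3))) = 54 - 6*(1 + 3*((3 + P)/(3 + P))) = 54 - 6*(1 + 3*1) = 54 - 6*(1 + 3) = 54 - 6*4 = 54 - 24 = 30)
o(z) = -37/71 (o(z) = 37*(-1/71) = -37/71)
k(D) = 375 (k(D) = -3*(-5)³ = -3*(-125) = 375)
√(o(E(6)) + k(532)) = √(-37/71 + 375) = √(26588/71) = 34*√1633/71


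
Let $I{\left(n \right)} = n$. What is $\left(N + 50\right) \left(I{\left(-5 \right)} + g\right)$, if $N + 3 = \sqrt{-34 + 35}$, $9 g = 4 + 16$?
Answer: $- \frac{400}{3} \approx -133.33$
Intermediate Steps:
$g = \frac{20}{9}$ ($g = \frac{4 + 16}{9} = \frac{1}{9} \cdot 20 = \frac{20}{9} \approx 2.2222$)
$N = -2$ ($N = -3 + \sqrt{-34 + 35} = -3 + \sqrt{1} = -3 + 1 = -2$)
$\left(N + 50\right) \left(I{\left(-5 \right)} + g\right) = \left(-2 + 50\right) \left(-5 + \frac{20}{9}\right) = 48 \left(- \frac{25}{9}\right) = - \frac{400}{3}$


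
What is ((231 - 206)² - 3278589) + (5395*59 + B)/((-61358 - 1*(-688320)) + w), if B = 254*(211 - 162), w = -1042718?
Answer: -1362833531535/415756 ≈ -3.2780e+6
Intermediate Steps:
B = 12446 (B = 254*49 = 12446)
((231 - 206)² - 3278589) + (5395*59 + B)/((-61358 - 1*(-688320)) + w) = ((231 - 206)² - 3278589) + (5395*59 + 12446)/((-61358 - 1*(-688320)) - 1042718) = (25² - 3278589) + (318305 + 12446)/((-61358 + 688320) - 1042718) = (625 - 3278589) + 330751/(626962 - 1042718) = -3277964 + 330751/(-415756) = -3277964 + 330751*(-1/415756) = -3277964 - 330751/415756 = -1362833531535/415756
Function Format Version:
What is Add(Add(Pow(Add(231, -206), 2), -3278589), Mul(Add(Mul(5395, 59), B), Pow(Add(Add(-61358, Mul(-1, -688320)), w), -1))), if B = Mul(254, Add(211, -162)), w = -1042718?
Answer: Rational(-1362833531535, 415756) ≈ -3.2780e+6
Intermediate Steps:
B = 12446 (B = Mul(254, 49) = 12446)
Add(Add(Pow(Add(231, -206), 2), -3278589), Mul(Add(Mul(5395, 59), B), Pow(Add(Add(-61358, Mul(-1, -688320)), w), -1))) = Add(Add(Pow(Add(231, -206), 2), -3278589), Mul(Add(Mul(5395, 59), 12446), Pow(Add(Add(-61358, Mul(-1, -688320)), -1042718), -1))) = Add(Add(Pow(25, 2), -3278589), Mul(Add(318305, 12446), Pow(Add(Add(-61358, 688320), -1042718), -1))) = Add(Add(625, -3278589), Mul(330751, Pow(Add(626962, -1042718), -1))) = Add(-3277964, Mul(330751, Pow(-415756, -1))) = Add(-3277964, Mul(330751, Rational(-1, 415756))) = Add(-3277964, Rational(-330751, 415756)) = Rational(-1362833531535, 415756)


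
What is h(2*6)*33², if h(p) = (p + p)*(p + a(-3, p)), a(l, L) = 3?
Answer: 392040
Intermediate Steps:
h(p) = 2*p*(3 + p) (h(p) = (p + p)*(p + 3) = (2*p)*(3 + p) = 2*p*(3 + p))
h(2*6)*33² = (2*(2*6)*(3 + 2*6))*33² = (2*12*(3 + 12))*1089 = (2*12*15)*1089 = 360*1089 = 392040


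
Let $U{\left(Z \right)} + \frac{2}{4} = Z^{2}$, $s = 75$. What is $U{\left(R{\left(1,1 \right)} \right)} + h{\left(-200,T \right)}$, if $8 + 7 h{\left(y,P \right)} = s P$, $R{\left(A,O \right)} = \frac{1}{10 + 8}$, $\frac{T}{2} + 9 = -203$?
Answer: $- \frac{1472417}{324} \approx -4544.5$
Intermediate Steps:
$T = -424$ ($T = -18 + 2 \left(-203\right) = -18 - 406 = -424$)
$R{\left(A,O \right)} = \frac{1}{18}$
$h{\left(y,P \right)} = - \frac{8}{7} + \frac{75 P}{7}$
$U{\left(Z \right)} = - \frac{1}{2} + Z^{2}$
$U{\left(R{\left(1,1 \right)} \right)} + h{\left(-200,T \right)} = \left(- \frac{1}{2} + \left(\frac{1}{18}\right)^{2}\right) + \left(- \frac{8}{7} + \frac{75}{7} \left(-424\right)\right) = \left(- \frac{1}{2} + \frac{1}{324}\right) - 4544 = - \frac{161}{324} - 4544 = - \frac{1472417}{324}$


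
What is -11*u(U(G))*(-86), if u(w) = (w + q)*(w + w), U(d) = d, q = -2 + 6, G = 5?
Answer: 85140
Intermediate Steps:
q = 4
u(w) = 2*w*(4 + w) (u(w) = (w + 4)*(w + w) = (4 + w)*(2*w) = 2*w*(4 + w))
-11*u(U(G))*(-86) = -22*5*(4 + 5)*(-86) = -22*5*9*(-86) = -11*90*(-86) = -990*(-86) = 85140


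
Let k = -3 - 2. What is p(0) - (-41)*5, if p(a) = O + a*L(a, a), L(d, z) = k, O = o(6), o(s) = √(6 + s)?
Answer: 205 + 2*√3 ≈ 208.46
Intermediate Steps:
O = 2*√3 (O = √(6 + 6) = √12 = 2*√3 ≈ 3.4641)
k = -5
L(d, z) = -5
p(a) = -5*a + 2*√3 (p(a) = 2*√3 + a*(-5) = 2*√3 - 5*a = -5*a + 2*√3)
p(0) - (-41)*5 = (-5*0 + 2*√3) - (-41)*5 = (0 + 2*√3) - 41*(-5) = 2*√3 + 205 = 205 + 2*√3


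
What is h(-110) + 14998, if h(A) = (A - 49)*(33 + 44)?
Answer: 2755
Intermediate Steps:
h(A) = -3773 + 77*A (h(A) = (-49 + A)*77 = -3773 + 77*A)
h(-110) + 14998 = (-3773 + 77*(-110)) + 14998 = (-3773 - 8470) + 14998 = -12243 + 14998 = 2755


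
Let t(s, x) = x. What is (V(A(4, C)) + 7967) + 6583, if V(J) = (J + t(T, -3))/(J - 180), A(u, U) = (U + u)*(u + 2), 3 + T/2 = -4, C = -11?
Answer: 1076715/74 ≈ 14550.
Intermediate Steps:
T = -14 (T = -6 + 2*(-4) = -6 - 8 = -14)
A(u, U) = (2 + u)*(U + u) (A(u, U) = (U + u)*(2 + u) = (2 + u)*(U + u))
V(J) = (-3 + J)/(-180 + J) (V(J) = (J - 3)/(J - 180) = (-3 + J)/(-180 + J))
(V(A(4, C)) + 7967) + 6583 = ((-3 + (4² + 2*(-11) + 2*4 - 11*4))/(-180 + (4² + 2*(-11) + 2*4 - 11*4)) + 7967) + 6583 = ((-3 + (16 - 22 + 8 - 44))/(-180 + (16 - 22 + 8 - 44)) + 7967) + 6583 = ((-3 - 42)/(-180 - 42) + 7967) + 6583 = (-45/(-222) + 7967) + 6583 = (-1/222*(-45) + 7967) + 6583 = (15/74 + 7967) + 6583 = 589573/74 + 6583 = 1076715/74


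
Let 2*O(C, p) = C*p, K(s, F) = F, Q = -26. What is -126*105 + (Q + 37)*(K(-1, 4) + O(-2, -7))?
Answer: -13109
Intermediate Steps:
O(C, p) = C*p/2 (O(C, p) = (C*p)/2 = C*p/2)
-126*105 + (Q + 37)*(K(-1, 4) + O(-2, -7)) = -126*105 + (-26 + 37)*(4 + (½)*(-2)*(-7)) = -13230 + 11*(4 + 7) = -13230 + 11*11 = -13230 + 121 = -13109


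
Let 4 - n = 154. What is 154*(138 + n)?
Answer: -1848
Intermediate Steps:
n = -150 (n = 4 - 1*154 = 4 - 154 = -150)
154*(138 + n) = 154*(138 - 150) = 154*(-12) = -1848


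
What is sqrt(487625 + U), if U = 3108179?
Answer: 2*sqrt(898951) ≈ 1896.3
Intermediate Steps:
sqrt(487625 + U) = sqrt(487625 + 3108179) = sqrt(3595804) = 2*sqrt(898951)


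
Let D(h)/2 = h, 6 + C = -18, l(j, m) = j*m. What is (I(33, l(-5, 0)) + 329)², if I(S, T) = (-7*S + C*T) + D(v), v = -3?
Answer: 8464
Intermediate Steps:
C = -24 (C = -6 - 18 = -24)
D(h) = 2*h
I(S, T) = -6 - 24*T - 7*S (I(S, T) = (-7*S - 24*T) + 2*(-3) = (-24*T - 7*S) - 6 = -6 - 24*T - 7*S)
(I(33, l(-5, 0)) + 329)² = ((-6 - (-120)*0 - 7*33) + 329)² = ((-6 - 24*0 - 231) + 329)² = ((-6 + 0 - 231) + 329)² = (-237 + 329)² = 92² = 8464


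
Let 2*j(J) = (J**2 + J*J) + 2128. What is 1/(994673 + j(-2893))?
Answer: 1/9365186 ≈ 1.0678e-7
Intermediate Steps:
j(J) = 1064 + J**2 (j(J) = ((J**2 + J*J) + 2128)/2 = ((J**2 + J**2) + 2128)/2 = (2*J**2 + 2128)/2 = (2128 + 2*J**2)/2 = 1064 + J**2)
1/(994673 + j(-2893)) = 1/(994673 + (1064 + (-2893)**2)) = 1/(994673 + (1064 + 8369449)) = 1/(994673 + 8370513) = 1/9365186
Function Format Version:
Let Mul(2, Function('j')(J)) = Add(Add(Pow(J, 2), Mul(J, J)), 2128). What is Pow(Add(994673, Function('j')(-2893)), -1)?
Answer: Rational(1, 9365186) ≈ 1.0678e-7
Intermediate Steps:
Function('j')(J) = Add(1064, Pow(J, 2)) (Function('j')(J) = Mul(Rational(1, 2), Add(Add(Pow(J, 2), Mul(J, J)), 2128)) = Mul(Rational(1, 2), Add(Add(Pow(J, 2), Pow(J, 2)), 2128)) = Mul(Rational(1, 2), Add(Mul(2, Pow(J, 2)), 2128)) = Mul(Rational(1, 2), Add(2128, Mul(2, Pow(J, 2)))) = Add(1064, Pow(J, 2)))
Pow(Add(994673, Function('j')(-2893)), -1) = Pow(Add(994673, Add(1064, Pow(-2893, 2))), -1) = Pow(Add(994673, Add(1064, 8369449)), -1) = Pow(Add(994673, 8370513), -1) = Pow(9365186, -1) = Rational(1, 9365186)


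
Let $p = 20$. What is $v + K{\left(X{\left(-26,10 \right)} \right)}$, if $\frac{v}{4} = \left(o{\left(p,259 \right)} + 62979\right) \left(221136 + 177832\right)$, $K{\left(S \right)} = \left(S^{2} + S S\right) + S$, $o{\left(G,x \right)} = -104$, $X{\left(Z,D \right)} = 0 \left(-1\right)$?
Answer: $100340452000$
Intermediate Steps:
$X{\left(Z,D \right)} = 0$
$K{\left(S \right)} = S + 2 S^{2}$ ($K{\left(S \right)} = \left(S^{2} + S^{2}\right) + S = 2 S^{2} + S = S + 2 S^{2}$)
$v = 100340452000$ ($v = 4 \left(-104 + 62979\right) \left(221136 + 177832\right) = 4 \cdot 62875 \cdot 398968 = 4 \cdot 25085113000 = 100340452000$)
$v + K{\left(X{\left(-26,10 \right)} \right)} = 100340452000 + 0 \left(1 + 2 \cdot 0\right) = 100340452000 + 0 \left(1 + 0\right) = 100340452000 + 0 \cdot 1 = 100340452000 + 0 = 100340452000$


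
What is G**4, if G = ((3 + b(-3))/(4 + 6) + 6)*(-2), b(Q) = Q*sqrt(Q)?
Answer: 15110712/625 - 2980152*I*sqrt(3)/625 ≈ 24177.0 - 8258.8*I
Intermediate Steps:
b(Q) = Q**(3/2)
G = -63/5 + 3*I*sqrt(3)/5 (G = ((3 + (-3)**(3/2))/(4 + 6) + 6)*(-2) = ((3 - 3*I*sqrt(3))/10 + 6)*(-2) = ((3 - 3*I*sqrt(3))*(1/10) + 6)*(-2) = ((3/10 - 3*I*sqrt(3)/10) + 6)*(-2) = (63/10 - 3*I*sqrt(3)/10)*(-2) = -63/5 + 3*I*sqrt(3)/5 ≈ -12.6 + 1.0392*I)
G**4 = (-63/5 + 3*I*sqrt(3)/5)**4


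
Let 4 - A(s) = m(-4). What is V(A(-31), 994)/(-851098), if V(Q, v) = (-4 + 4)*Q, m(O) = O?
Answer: 0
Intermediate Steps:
A(s) = 8 (A(s) = 4 - 1*(-4) = 4 + 4 = 8)
V(Q, v) = 0 (V(Q, v) = 0*Q = 0)
V(A(-31), 994)/(-851098) = 0/(-851098) = 0*(-1/851098) = 0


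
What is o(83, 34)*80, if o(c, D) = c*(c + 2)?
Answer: 564400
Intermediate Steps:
o(c, D) = c*(2 + c)
o(83, 34)*80 = (83*(2 + 83))*80 = (83*85)*80 = 7055*80 = 564400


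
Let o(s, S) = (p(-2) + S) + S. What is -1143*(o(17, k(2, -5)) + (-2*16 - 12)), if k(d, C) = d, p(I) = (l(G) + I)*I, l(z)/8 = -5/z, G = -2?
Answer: 86868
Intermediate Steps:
l(z) = -40/z (l(z) = 8*(-5/z) = -40/z)
p(I) = I*(20 + I) (p(I) = (-40/(-2) + I)*I = (-40*(-½) + I)*I = (20 + I)*I = I*(20 + I))
o(s, S) = -36 + 2*S (o(s, S) = (-2*(20 - 2) + S) + S = (-2*18 + S) + S = (-36 + S) + S = -36 + 2*S)
-1143*(o(17, k(2, -5)) + (-2*16 - 12)) = -1143*((-36 + 2*2) + (-2*16 - 12)) = -1143*((-36 + 4) + (-32 - 12)) = -1143*(-32 - 44) = -1143*(-76) = 86868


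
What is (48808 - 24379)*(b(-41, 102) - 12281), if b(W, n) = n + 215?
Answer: -292268556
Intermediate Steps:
b(W, n) = 215 + n
(48808 - 24379)*(b(-41, 102) - 12281) = (48808 - 24379)*((215 + 102) - 12281) = 24429*(317 - 12281) = 24429*(-11964) = -292268556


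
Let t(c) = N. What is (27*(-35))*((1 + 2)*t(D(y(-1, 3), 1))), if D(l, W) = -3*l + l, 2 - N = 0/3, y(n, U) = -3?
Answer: -5670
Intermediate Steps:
N = 2 (N = 2 - 0/3 = 2 - 1*0 = 2 + 0 = 2)
D(l, W) = -2*l
t(c) = 2
(27*(-35))*((1 + 2)*t(D(y(-1, 3), 1))) = (27*(-35))*((1 + 2)*2) = -2835*2 = -945*6 = -5670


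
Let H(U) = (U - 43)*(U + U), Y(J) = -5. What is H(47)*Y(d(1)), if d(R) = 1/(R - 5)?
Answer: -1880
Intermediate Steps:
d(R) = 1/(-5 + R)
H(U) = 2*U*(-43 + U) (H(U) = (-43 + U)*(2*U) = 2*U*(-43 + U))
H(47)*Y(d(1)) = (2*47*(-43 + 47))*(-5) = (2*47*4)*(-5) = 376*(-5) = -1880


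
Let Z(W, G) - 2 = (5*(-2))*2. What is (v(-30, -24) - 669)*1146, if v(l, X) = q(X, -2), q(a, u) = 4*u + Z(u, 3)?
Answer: -796470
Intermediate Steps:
Z(W, G) = -18 (Z(W, G) = 2 + (5*(-2))*2 = 2 - 10*2 = 2 - 20 = -18)
q(a, u) = -18 + 4*u (q(a, u) = 4*u - 18 = -18 + 4*u)
v(l, X) = -26 (v(l, X) = -18 + 4*(-2) = -18 - 8 = -26)
(v(-30, -24) - 669)*1146 = (-26 - 669)*1146 = -695*1146 = -796470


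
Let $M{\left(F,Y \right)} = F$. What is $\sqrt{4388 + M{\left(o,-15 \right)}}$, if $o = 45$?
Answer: $\sqrt{4433} \approx 66.581$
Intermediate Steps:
$\sqrt{4388 + M{\left(o,-15 \right)}} = \sqrt{4388 + 45} = \sqrt{4433}$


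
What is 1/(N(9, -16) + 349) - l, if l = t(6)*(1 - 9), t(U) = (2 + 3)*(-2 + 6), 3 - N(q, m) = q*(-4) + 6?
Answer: 61121/382 ≈ 160.00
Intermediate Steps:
N(q, m) = -3 + 4*q (N(q, m) = 3 - (q*(-4) + 6) = 3 - (-4*q + 6) = 3 - (6 - 4*q) = 3 + (-6 + 4*q) = -3 + 4*q)
t(U) = 20 (t(U) = 5*4 = 20)
l = -160 (l = 20*(1 - 9) = 20*(-8) = -160)
1/(N(9, -16) + 349) - l = 1/((-3 + 4*9) + 349) - 1*(-160) = 1/((-3 + 36) + 349) + 160 = 1/(33 + 349) + 160 = 1/382 + 160 = 61121/382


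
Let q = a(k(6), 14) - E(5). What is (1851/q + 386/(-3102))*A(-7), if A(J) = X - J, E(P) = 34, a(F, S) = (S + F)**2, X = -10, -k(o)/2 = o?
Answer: 958897/5170 ≈ 185.47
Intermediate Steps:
k(o) = -2*o
a(F, S) = (F + S)**2
q = -30 (q = (-2*6 + 14)**2 - 1*34 = (-12 + 14)**2 - 34 = 2**2 - 34 = 4 - 34 = -30)
A(J) = -10 - J
(1851/q + 386/(-3102))*A(-7) = (1851/(-30) + 386/(-3102))*(-10 - 1*(-7)) = (1851*(-1/30) + 386*(-1/3102))*(-10 + 7) = (-617/10 - 193/1551)*(-3) = -958897/15510*(-3) = 958897/5170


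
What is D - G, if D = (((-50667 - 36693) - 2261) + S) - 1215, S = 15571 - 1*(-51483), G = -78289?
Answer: 54507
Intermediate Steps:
S = 67054 (S = 15571 + 51483 = 67054)
D = -23782 (D = (((-50667 - 36693) - 2261) + 67054) - 1215 = ((-87360 - 2261) + 67054) - 1215 = (-89621 + 67054) - 1215 = -22567 - 1215 = -23782)
D - G = -23782 - 1*(-78289) = -23782 + 78289 = 54507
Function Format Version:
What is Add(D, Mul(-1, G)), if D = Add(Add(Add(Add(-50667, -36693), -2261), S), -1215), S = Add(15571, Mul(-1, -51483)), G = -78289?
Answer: 54507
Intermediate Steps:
S = 67054 (S = Add(15571, 51483) = 67054)
D = -23782 (D = Add(Add(Add(Add(-50667, -36693), -2261), 67054), -1215) = Add(Add(Add(-87360, -2261), 67054), -1215) = Add(Add(-89621, 67054), -1215) = Add(-22567, -1215) = -23782)
Add(D, Mul(-1, G)) = Add(-23782, Mul(-1, -78289)) = Add(-23782, 78289) = 54507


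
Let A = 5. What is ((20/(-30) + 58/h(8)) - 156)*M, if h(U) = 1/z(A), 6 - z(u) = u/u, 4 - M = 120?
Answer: -46400/3 ≈ -15467.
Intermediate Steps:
M = -116 (M = 4 - 1*120 = 4 - 120 = -116)
z(u) = 5 (z(u) = 6 - u/u = 6 - 1*1 = 6 - 1 = 5)
h(U) = ⅕ (h(U) = 1/5 = ⅕)
((20/(-30) + 58/h(8)) - 156)*M = ((20/(-30) + 58/(⅕)) - 156)*(-116) = ((20*(-1/30) + 58*5) - 156)*(-116) = ((-⅔ + 290) - 156)*(-116) = (868/3 - 156)*(-116) = (400/3)*(-116) = -46400/3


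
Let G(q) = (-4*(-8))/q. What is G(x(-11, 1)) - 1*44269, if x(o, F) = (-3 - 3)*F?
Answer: -132823/3 ≈ -44274.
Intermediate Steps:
x(o, F) = -6*F
G(q) = 32/q
G(x(-11, 1)) - 1*44269 = 32/((-6*1)) - 1*44269 = 32/(-6) - 44269 = 32*(-⅙) - 44269 = -16/3 - 44269 = -132823/3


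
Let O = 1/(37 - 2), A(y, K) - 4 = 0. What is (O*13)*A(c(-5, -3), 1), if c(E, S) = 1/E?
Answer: 52/35 ≈ 1.4857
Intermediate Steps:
A(y, K) = 4 (A(y, K) = 4 + 0 = 4)
O = 1/35 ≈ 0.028571
(O*13)*A(c(-5, -3), 1) = ((1/35)*13)*4 = (13/35)*4 = 52/35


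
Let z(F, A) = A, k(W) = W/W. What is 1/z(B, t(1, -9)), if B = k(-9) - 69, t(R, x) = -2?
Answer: -½ ≈ -0.50000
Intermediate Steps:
k(W) = 1
B = -68 (B = 1 - 69 = -68)
1/z(B, t(1, -9)) = 1/(-2) = -½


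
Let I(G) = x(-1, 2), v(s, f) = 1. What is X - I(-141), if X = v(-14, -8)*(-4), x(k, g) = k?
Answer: -3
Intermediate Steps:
I(G) = -1
X = -4 (X = 1*(-4) = -4)
X - I(-141) = -4 - 1*(-1) = -4 + 1 = -3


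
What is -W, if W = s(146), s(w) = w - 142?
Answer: -4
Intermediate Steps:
s(w) = -142 + w
W = 4 (W = -142 + 146 = 4)
-W = -1*4 = -4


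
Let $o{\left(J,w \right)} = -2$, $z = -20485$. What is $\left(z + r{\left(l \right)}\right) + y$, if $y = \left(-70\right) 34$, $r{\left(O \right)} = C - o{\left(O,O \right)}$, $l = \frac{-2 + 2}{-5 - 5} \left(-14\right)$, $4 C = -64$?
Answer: $-22879$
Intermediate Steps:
$C = -16$ ($C = \frac{1}{4} \left(-64\right) = -16$)
$l = 0$ ($l = \frac{0}{-10} \left(-14\right) = 0 \left(- \frac{1}{10}\right) \left(-14\right) = 0 \left(-14\right) = 0$)
$r{\left(O \right)} = -14$ ($r{\left(O \right)} = -16 - -2 = -16 + 2 = -14$)
$y = -2380$
$\left(z + r{\left(l \right)}\right) + y = \left(-20485 - 14\right) - 2380 = -20499 - 2380 = -22879$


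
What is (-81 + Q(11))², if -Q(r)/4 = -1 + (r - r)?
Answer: 5929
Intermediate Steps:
Q(r) = 4 (Q(r) = -4*(-1 + (r - r)) = -4*(-1 + 0) = -4*(-1) = 4)
(-81 + Q(11))² = (-81 + 4)² = (-77)² = 5929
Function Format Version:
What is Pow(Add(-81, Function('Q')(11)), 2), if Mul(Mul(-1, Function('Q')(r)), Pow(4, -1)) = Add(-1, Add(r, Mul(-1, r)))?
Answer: 5929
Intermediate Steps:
Function('Q')(r) = 4 (Function('Q')(r) = Mul(-4, Add(-1, Add(r, Mul(-1, r)))) = Mul(-4, Add(-1, 0)) = Mul(-4, -1) = 4)
Pow(Add(-81, Function('Q')(11)), 2) = Pow(Add(-81, 4), 2) = Pow(-77, 2) = 5929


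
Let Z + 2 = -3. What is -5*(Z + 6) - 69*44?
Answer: -3041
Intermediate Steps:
Z = -5 (Z = -2 - 3 = -5)
-5*(Z + 6) - 69*44 = -5*(-5 + 6) - 69*44 = -5*1 - 3036 = -5 - 3036 = -3041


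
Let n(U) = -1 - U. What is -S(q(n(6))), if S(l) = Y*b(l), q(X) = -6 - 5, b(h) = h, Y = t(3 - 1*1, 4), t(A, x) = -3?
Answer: -33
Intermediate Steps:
Y = -3
q(X) = -11
S(l) = -3*l
-S(q(n(6))) = -(-3)*(-11) = -1*33 = -33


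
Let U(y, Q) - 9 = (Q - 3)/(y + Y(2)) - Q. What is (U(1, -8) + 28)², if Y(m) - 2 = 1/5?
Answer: 442225/256 ≈ 1727.4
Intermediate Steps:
Y(m) = 11/5 (Y(m) = 2 + 1/5 = 2 + ⅕ = 11/5)
U(y, Q) = 9 - Q + (-3 + Q)/(11/5 + y) (U(y, Q) = 9 + ((Q - 3)/(y + 11/5) - Q) = 9 + ((-3 + Q)/(11/5 + y) - Q) = 9 + (-Q + (-3 + Q)/(11/5 + y)) = 9 - Q + (-3 + Q)/(11/5 + y))
(U(1, -8) + 28)² = ((84 - 6*(-8) + 45*1 - 5*(-8)*1)/(11 + 5*1) + 28)² = ((84 + 48 + 45 + 40)/(11 + 5) + 28)² = (217/16 + 28)² = (665/16)² = 442225/256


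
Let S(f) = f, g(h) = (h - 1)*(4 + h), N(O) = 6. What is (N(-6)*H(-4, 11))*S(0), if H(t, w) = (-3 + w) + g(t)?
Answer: 0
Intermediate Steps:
g(h) = (-1 + h)*(4 + h)
H(t, w) = -7 + w + t**2 + 3*t (H(t, w) = (-3 + w) + (-4 + t**2 + 3*t) = -7 + w + t**2 + 3*t)
(N(-6)*H(-4, 11))*S(0) = (6*(-7 + 11 + (-4)**2 + 3*(-4)))*0 = (6*(-7 + 11 + 16 - 12))*0 = (6*8)*0 = 48*0 = 0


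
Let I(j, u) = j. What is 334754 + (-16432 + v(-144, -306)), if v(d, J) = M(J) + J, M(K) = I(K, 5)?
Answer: 317710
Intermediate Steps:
M(K) = K
v(d, J) = 2*J (v(d, J) = J + J = 2*J)
334754 + (-16432 + v(-144, -306)) = 334754 + (-16432 + 2*(-306)) = 334754 + (-16432 - 612) = 334754 - 17044 = 317710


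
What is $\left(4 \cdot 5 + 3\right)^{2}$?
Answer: $529$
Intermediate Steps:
$\left(4 \cdot 5 + 3\right)^{2} = \left(20 + 3\right)^{2} = 23^{2} = 529$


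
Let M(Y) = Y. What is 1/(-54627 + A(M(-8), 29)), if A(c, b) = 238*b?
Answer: -1/47725 ≈ -2.0953e-5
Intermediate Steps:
1/(-54627 + A(M(-8), 29)) = 1/(-54627 + 238*29) = 1/(-54627 + 6902) = 1/(-47725) = -1/47725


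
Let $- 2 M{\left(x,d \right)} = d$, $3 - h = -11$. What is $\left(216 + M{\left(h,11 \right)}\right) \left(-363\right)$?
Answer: $- \frac{152823}{2} \approx -76412.0$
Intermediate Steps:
$h = 14$ ($h = 3 - -11 = 3 + 11 = 14$)
$M{\left(x,d \right)} = - \frac{d}{2}$
$\left(216 + M{\left(h,11 \right)}\right) \left(-363\right) = \left(216 - \frac{11}{2}\right) \left(-363\right) = \frac{421}{2} \left(-363\right) = - \frac{152823}{2}$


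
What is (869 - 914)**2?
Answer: 2025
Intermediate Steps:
(869 - 914)**2 = (-45)**2 = 2025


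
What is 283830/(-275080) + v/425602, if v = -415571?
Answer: -11755694317/5853729908 ≈ -2.0082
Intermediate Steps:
283830/(-275080) + v/425602 = 283830/(-275080) - 415571/425602 = 283830*(-1/275080) - 415571*1/425602 = -28383/27508 - 415571/425602 = -11755694317/5853729908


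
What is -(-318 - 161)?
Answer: 479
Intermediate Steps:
-(-318 - 161) = -1*(-479) = 479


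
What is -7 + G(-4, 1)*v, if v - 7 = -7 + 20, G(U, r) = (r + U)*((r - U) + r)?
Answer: -367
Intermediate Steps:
G(U, r) = (U + r)*(-U + 2*r)
v = 20 (v = 7 + (-7 + 20) = 7 + 13 = 20)
-7 + G(-4, 1)*v = -7 + (-1*(-4)² + 2*1² - 4*1)*20 = -7 + (-1*16 + 2*1 - 4)*20 = -7 + (-16 + 2 - 4)*20 = -7 - 18*20 = -7 - 360 = -367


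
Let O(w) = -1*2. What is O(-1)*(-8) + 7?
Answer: 23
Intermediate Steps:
O(w) = -2
O(-1)*(-8) + 7 = -2*(-8) + 7 = 16 + 7 = 23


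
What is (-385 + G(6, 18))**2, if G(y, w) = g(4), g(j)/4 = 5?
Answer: 133225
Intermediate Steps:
g(j) = 20 (g(j) = 4*5 = 20)
G(y, w) = 20
(-385 + G(6, 18))**2 = (-385 + 20)**2 = (-365)**2 = 133225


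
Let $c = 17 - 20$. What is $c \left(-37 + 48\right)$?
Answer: $-33$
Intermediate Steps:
$c = -3$
$c \left(-37 + 48\right) = - 3 \left(-37 + 48\right) = \left(-3\right) 11 = -33$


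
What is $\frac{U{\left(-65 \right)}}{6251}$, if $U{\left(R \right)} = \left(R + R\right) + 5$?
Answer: $- \frac{125}{6251} \approx -0.019997$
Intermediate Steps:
$U{\left(R \right)} = 5 + 2 R$ ($U{\left(R \right)} = 2 R + 5 = 5 + 2 R$)
$\frac{U{\left(-65 \right)}}{6251} = \frac{5 + 2 \left(-65\right)}{6251} = \left(5 - 130\right) \frac{1}{6251} = \left(-125\right) \frac{1}{6251} = - \frac{125}{6251}$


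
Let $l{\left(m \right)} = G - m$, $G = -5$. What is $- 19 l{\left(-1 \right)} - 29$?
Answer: $47$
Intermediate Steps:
$l{\left(m \right)} = -5 - m$
$- 19 l{\left(-1 \right)} - 29 = - 19 \left(-5 - -1\right) - 29 = - 19 \left(-5 + 1\right) - 29 = \left(-19\right) \left(-4\right) - 29 = 76 - 29 = 47$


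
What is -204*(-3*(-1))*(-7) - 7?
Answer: 4277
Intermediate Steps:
-204*(-3*(-1))*(-7) - 7 = -612*(-7) - 7 = -204*(-21) - 7 = 4284 - 7 = 4277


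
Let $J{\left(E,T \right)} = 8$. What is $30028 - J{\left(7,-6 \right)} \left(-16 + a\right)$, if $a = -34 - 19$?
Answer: $30580$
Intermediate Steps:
$a = -53$
$30028 - J{\left(7,-6 \right)} \left(-16 + a\right) = 30028 - 8 \left(-16 - 53\right) = 30028 - 8 \left(-69\right) = 30028 - -552 = 30028 + 552 = 30580$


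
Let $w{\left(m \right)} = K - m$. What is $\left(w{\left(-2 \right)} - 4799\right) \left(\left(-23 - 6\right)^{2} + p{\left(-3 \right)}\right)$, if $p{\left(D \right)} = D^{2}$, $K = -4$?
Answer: $-4080850$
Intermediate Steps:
$w{\left(m \right)} = -4 - m$
$\left(w{\left(-2 \right)} - 4799\right) \left(\left(-23 - 6\right)^{2} + p{\left(-3 \right)}\right) = \left(\left(-4 - -2\right) - 4799\right) \left(\left(-23 - 6\right)^{2} + \left(-3\right)^{2}\right) = \left(\left(-4 + 2\right) - 4799\right) \left(\left(-29\right)^{2} + 9\right) = \left(-2 - 4799\right) \left(841 + 9\right) = \left(-4801\right) 850 = -4080850$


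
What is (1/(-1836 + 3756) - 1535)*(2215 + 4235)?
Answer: -633647785/64 ≈ -9.9008e+6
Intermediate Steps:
(1/(-1836 + 3756) - 1535)*(2215 + 4235) = (1/1920 - 1535)*6450 = -2947199/1920*6450 = -633647785/64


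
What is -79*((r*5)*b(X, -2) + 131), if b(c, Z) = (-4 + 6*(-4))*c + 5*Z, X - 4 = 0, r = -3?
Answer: -154919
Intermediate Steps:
X = 4 (X = 4 + 0 = 4)
b(c, Z) = -28*c + 5*Z (b(c, Z) = (-4 - 24)*c + 5*Z = -28*c + 5*Z)
-79*((r*5)*b(X, -2) + 131) = -79*((-3*5)*(-28*4 + 5*(-2)) + 131) = -79*(-15*(-112 - 10) + 131) = -79*(-15*(-122) + 131) = -79*(1830 + 131) = -79*1961 = -154919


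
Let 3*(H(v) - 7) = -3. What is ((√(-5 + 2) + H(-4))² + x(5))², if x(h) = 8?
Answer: 1249 + 984*I*√3 ≈ 1249.0 + 1704.3*I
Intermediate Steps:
H(v) = 6 (H(v) = 7 + (⅓)*(-3) = 7 - 1 = 6)
((√(-5 + 2) + H(-4))² + x(5))² = ((√(-5 + 2) + 6)² + 8)² = ((√(-3) + 6)² + 8)² = ((I*√3 + 6)² + 8)² = ((6 + I*√3)² + 8)² = (8 + (6 + I*√3)²)²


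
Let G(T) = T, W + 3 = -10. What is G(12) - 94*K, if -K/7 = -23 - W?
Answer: -6568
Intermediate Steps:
W = -13 (W = -3 - 10 = -13)
K = 70 (K = -7*(-23 - 1*(-13)) = -7*(-23 + 13) = -7*(-10) = 70)
G(12) - 94*K = 12 - 94*70 = 12 - 6580 = -6568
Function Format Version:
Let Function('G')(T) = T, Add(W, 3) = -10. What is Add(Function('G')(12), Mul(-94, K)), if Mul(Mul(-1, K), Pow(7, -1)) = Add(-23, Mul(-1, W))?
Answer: -6568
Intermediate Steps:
W = -13 (W = Add(-3, -10) = -13)
K = 70 (K = Mul(-7, Add(-23, Mul(-1, -13))) = Mul(-7, Add(-23, 13)) = Mul(-7, -10) = 70)
Add(Function('G')(12), Mul(-94, K)) = Add(12, Mul(-94, 70)) = Add(12, -6580) = -6568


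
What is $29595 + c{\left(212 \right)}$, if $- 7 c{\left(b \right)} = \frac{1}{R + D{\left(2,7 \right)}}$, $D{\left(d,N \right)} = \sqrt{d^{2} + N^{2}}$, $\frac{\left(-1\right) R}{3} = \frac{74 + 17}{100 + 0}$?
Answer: $\frac{13479660345}{455471} - \frac{10000 \sqrt{53}}{3188297} \approx 29595.0$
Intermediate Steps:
$R = - \frac{273}{100}$ ($R = - 3 \frac{74 + 17}{100 + 0} = - 3 \cdot \frac{91}{100} = - 3 \cdot 91 \cdot \frac{1}{100} = \left(-3\right) \frac{91}{100} = - \frac{273}{100} \approx -2.73$)
$D{\left(d,N \right)} = \sqrt{N^{2} + d^{2}}$
$c{\left(b \right)} = - \frac{1}{7 \left(- \frac{273}{100} + \sqrt{53}\right)}$ ($c{\left(b \right)} = - \frac{1}{7 \left(- \frac{273}{100} + \sqrt{7^{2} + 2^{2}}\right)} = - \frac{1}{7 \left(- \frac{273}{100} + \sqrt{49 + 4}\right)} = - \frac{1}{7 \left(- \frac{273}{100} + \sqrt{53}\right)}$)
$29595 + c{\left(212 \right)} = 29595 - \left(\frac{3900}{455471} + \frac{10000 \sqrt{53}}{3188297}\right) = \frac{13479660345}{455471} - \frac{10000 \sqrt{53}}{3188297}$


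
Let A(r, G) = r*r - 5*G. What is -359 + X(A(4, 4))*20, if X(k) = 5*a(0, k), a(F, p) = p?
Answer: -759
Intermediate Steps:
A(r, G) = r² - 5*G
X(k) = 5*k
-359 + X(A(4, 4))*20 = -359 + (5*(4² - 5*4))*20 = -359 + (5*(16 - 20))*20 = -359 + (5*(-4))*20 = -359 - 20*20 = -359 - 400 = -759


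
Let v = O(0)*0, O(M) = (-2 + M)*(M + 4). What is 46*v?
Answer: 0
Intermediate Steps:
O(M) = (-2 + M)*(4 + M)
v = 0 (v = (-8 + 0² + 2*0)*0 = (-8 + 0 + 0)*0 = -8*0 = 0)
46*v = 46*0 = 0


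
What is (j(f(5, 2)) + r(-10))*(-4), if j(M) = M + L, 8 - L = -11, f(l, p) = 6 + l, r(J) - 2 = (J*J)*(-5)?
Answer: 1872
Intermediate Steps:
r(J) = 2 - 5*J² (r(J) = 2 + (J*J)*(-5) = 2 + J²*(-5) = 2 - 5*J²)
L = 19 (L = 8 - 1*(-11) = 8 + 11 = 19)
j(M) = 19 + M (j(M) = M + 19 = 19 + M)
(j(f(5, 2)) + r(-10))*(-4) = ((19 + (6 + 5)) + (2 - 5*(-10)²))*(-4) = ((19 + 11) + (2 - 5*100))*(-4) = (30 + (2 - 500))*(-4) = (30 - 498)*(-4) = -468*(-4) = 1872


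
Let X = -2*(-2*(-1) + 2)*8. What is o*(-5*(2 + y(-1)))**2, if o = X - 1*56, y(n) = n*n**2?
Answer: -3000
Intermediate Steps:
y(n) = n**3
X = -64 (X = -2*(2 + 2)*8 = -2*4*8 = -8*8 = -64)
o = -120 (o = -64 - 1*56 = -64 - 56 = -120)
o*(-5*(2 + y(-1)))**2 = -120*25*(2 + (-1)**3)**2 = -120*25*(2 - 1)**2 = -120*(-5*1)**2 = -120*(-5)**2 = -120*25 = -3000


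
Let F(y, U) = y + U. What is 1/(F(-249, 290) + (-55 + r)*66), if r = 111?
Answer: 1/3737 ≈ 0.00026759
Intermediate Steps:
F(y, U) = U + y
1/(F(-249, 290) + (-55 + r)*66) = 1/((290 - 249) + (-55 + 111)*66) = 1/(41 + 56*66) = 1/(41 + 3696) = 1/3737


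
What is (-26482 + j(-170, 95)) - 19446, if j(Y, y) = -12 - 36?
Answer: -45976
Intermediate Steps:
j(Y, y) = -48
(-26482 + j(-170, 95)) - 19446 = (-26482 - 48) - 19446 = -26530 - 19446 = -45976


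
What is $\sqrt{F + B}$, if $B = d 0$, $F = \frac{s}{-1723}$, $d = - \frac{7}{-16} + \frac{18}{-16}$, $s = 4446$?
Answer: $\frac{3 i \sqrt{851162}}{1723} \approx 1.6064 i$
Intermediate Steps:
$d = - \frac{11}{16}$ ($d = \left(-7\right) \left(- \frac{1}{16}\right) + 18 \left(- \frac{1}{16}\right) = \frac{7}{16} - \frac{9}{8} = - \frac{11}{16} \approx -0.6875$)
$F = - \frac{4446}{1723}$ ($F = \frac{4446}{-1723} = 4446 \left(- \frac{1}{1723}\right) = - \frac{4446}{1723} \approx -2.5804$)
$B = 0$ ($B = \left(- \frac{11}{16}\right) 0 = 0$)
$\sqrt{F + B} = \sqrt{- \frac{4446}{1723} + 0} = \sqrt{- \frac{4446}{1723}} = \frac{3 i \sqrt{851162}}{1723}$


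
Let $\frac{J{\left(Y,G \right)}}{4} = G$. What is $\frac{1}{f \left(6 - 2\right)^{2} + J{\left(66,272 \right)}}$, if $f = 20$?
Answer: $\frac{1}{1408} \approx 0.00071023$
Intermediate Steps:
$J{\left(Y,G \right)} = 4 G$
$\frac{1}{f \left(6 - 2\right)^{2} + J{\left(66,272 \right)}} = \frac{1}{20 \left(6 - 2\right)^{2} + 4 \cdot 272} = \frac{1}{20 \cdot 4^{2} + 1088} = \frac{1}{20 \cdot 16 + 1088} = \frac{1}{320 + 1088} = \frac{1}{1408}$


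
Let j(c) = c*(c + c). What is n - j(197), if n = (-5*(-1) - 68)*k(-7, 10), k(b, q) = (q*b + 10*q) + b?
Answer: -79067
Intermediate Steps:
j(c) = 2*c² (j(c) = c*(2*c) = 2*c²)
k(b, q) = b + 10*q + b*q (k(b, q) = (b*q + 10*q) + b = (10*q + b*q) + b = b + 10*q + b*q)
n = -1449 (n = (-5*(-1) - 68)*(-7 + 10*10 - 7*10) = (5 - 68)*(-7 + 100 - 70) = -63*23 = -1449)
n - j(197) = -1449 - 2*197² = -1449 - 2*38809 = -1449 - 1*77618 = -1449 - 77618 = -79067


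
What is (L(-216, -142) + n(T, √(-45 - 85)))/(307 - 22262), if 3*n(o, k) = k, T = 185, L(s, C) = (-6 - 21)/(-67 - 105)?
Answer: -27/3776260 - I*√130/65865 ≈ -7.1499e-6 - 0.00017311*I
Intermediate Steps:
L(s, C) = 27/172 (L(s, C) = -27/(-172) = -27*(-1/172) = 27/172)
n(o, k) = k/3
(L(-216, -142) + n(T, √(-45 - 85)))/(307 - 22262) = (27/172 + √(-45 - 85)/3)/(307 - 22262) = (27/172 + √(-130)/3)/(-21955) = (27/172 + (I*√130)/3)*(-1/21955) = (27/172 + I*√130/3)*(-1/21955) = -27/3776260 - I*√130/65865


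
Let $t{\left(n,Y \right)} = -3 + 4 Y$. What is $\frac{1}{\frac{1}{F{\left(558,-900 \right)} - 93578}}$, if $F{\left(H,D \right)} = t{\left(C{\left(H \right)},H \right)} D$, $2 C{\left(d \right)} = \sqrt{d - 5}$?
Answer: $-2099678$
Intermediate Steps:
$C{\left(d \right)} = \frac{\sqrt{-5 + d}}{2}$ ($C{\left(d \right)} = \frac{\sqrt{d - 5}}{2} = \frac{\sqrt{-5 + d}}{2}$)
$F{\left(H,D \right)} = D \left(-3 + 4 H\right)$ ($F{\left(H,D \right)} = \left(-3 + 4 H\right) D = D \left(-3 + 4 H\right)$)
$\frac{1}{\frac{1}{F{\left(558,-900 \right)} - 93578}} = \frac{1}{\frac{1}{- 900 \left(-3 + 4 \cdot 558\right) - 93578}} = \frac{1}{\frac{1}{- 900 \left(-3 + 2232\right) - 93578}} = \frac{1}{\frac{1}{\left(-900\right) 2229 - 93578}} = \frac{1}{\frac{1}{-2006100 - 93578}} = \frac{1}{\frac{1}{-2099678}} = \frac{1}{- \frac{1}{2099678}} = -2099678$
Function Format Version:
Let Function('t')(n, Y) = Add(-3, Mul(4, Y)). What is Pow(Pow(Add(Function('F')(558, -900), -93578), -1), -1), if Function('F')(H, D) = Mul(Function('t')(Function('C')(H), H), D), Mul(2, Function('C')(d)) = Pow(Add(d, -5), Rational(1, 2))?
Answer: -2099678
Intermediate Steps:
Function('C')(d) = Mul(Rational(1, 2), Pow(Add(-5, d), Rational(1, 2))) (Function('C')(d) = Mul(Rational(1, 2), Pow(Add(d, -5), Rational(1, 2))) = Mul(Rational(1, 2), Pow(Add(-5, d), Rational(1, 2))))
Function('F')(H, D) = Mul(D, Add(-3, Mul(4, H))) (Function('F')(H, D) = Mul(Add(-3, Mul(4, H)), D) = Mul(D, Add(-3, Mul(4, H))))
Pow(Pow(Add(Function('F')(558, -900), -93578), -1), -1) = Pow(Pow(Add(Mul(-900, Add(-3, Mul(4, 558))), -93578), -1), -1) = Pow(Pow(Add(Mul(-900, Add(-3, 2232)), -93578), -1), -1) = Pow(Pow(Add(Mul(-900, 2229), -93578), -1), -1) = Pow(Pow(Add(-2006100, -93578), -1), -1) = Pow(Pow(-2099678, -1), -1) = Pow(Rational(-1, 2099678), -1) = -2099678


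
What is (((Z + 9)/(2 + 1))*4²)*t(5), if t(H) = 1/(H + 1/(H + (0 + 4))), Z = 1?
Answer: 240/23 ≈ 10.435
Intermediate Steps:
t(H) = 1/(H + 1/(4 + H)) (t(H) = 1/(H + 1/(H + 4)) = 1/(H + 1/(4 + H)))
(((Z + 9)/(2 + 1))*4²)*t(5) = (((1 + 9)/(2 + 1))*4²)*((4 + 5)/(1 + 5² + 4*5)) = ((10/3)*16)*(9/(1 + 25 + 20)) = ((10*(⅓))*16)*(9/46) = ((10/3)*16)*((1/46)*9) = (160/3)*(9/46) = 240/23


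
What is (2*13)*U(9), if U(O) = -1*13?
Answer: -338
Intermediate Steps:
U(O) = -13
(2*13)*U(9) = (2*13)*(-13) = 26*(-13) = -338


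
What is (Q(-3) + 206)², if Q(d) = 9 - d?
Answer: 47524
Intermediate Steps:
(Q(-3) + 206)² = ((9 - 1*(-3)) + 206)² = ((9 + 3) + 206)² = (12 + 206)² = 218² = 47524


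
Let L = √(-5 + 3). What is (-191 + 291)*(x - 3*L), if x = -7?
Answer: -700 - 300*I*√2 ≈ -700.0 - 424.26*I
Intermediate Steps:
L = I*√2 (L = √(-2) = I*√2 ≈ 1.4142*I)
(-191 + 291)*(x - 3*L) = (-191 + 291)*(-7 - 3*I*√2) = 100*(-7 - 3*I*√2) = -700 - 300*I*√2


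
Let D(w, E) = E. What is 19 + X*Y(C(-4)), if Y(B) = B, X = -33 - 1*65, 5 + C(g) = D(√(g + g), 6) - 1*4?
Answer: 313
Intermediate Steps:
C(g) = -3 (C(g) = -5 + (6 - 1*4) = -5 + (6 - 4) = -5 + 2 = -3)
X = -98 (X = -33 - 65 = -98)
19 + X*Y(C(-4)) = 19 - 98*(-3) = 19 + 294 = 313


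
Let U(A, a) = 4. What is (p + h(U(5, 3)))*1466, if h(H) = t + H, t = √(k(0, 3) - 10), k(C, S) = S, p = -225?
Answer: -323986 + 1466*I*√7 ≈ -3.2399e+5 + 3878.7*I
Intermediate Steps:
t = I*√7 (t = √(3 - 10) = √(-7) = I*√7 ≈ 2.6458*I)
h(H) = H + I*√7 (h(H) = I*√7 + H = H + I*√7)
(p + h(U(5, 3)))*1466 = (-225 + (4 + I*√7))*1466 = (-221 + I*√7)*1466 = -323986 + 1466*I*√7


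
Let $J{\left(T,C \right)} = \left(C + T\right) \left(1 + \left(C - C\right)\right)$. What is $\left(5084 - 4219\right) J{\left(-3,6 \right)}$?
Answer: $2595$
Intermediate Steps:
$J{\left(T,C \right)} = C + T$ ($J{\left(T,C \right)} = \left(C + T\right) \left(1 + 0\right) = \left(C + T\right) 1 = C + T$)
$\left(5084 - 4219\right) J{\left(-3,6 \right)} = \left(5084 - 4219\right) \left(6 - 3\right) = 865 \cdot 3 = 2595$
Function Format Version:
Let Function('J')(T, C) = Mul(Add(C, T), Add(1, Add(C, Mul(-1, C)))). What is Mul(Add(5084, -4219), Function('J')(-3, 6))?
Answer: 2595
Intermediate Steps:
Function('J')(T, C) = Add(C, T) (Function('J')(T, C) = Mul(Add(C, T), Add(1, 0)) = Mul(Add(C, T), 1) = Add(C, T))
Mul(Add(5084, -4219), Function('J')(-3, 6)) = Mul(Add(5084, -4219), Add(6, -3)) = Mul(865, 3) = 2595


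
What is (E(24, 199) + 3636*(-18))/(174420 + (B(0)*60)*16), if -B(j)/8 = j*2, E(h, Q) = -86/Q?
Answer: -6512119/17354790 ≈ -0.37523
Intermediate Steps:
B(j) = -16*j (B(j) = -8*j*2 = -16*j)
(E(24, 199) + 3636*(-18))/(174420 + (B(0)*60)*16) = (-86/199 + 3636*(-18))/(174420 + (-16*0*60)*16) = (-86*1/199 - 65448)/(174420 + (0*60)*16) = (-86/199 - 65448)/(174420 + 0*16) = -13024238/(199*(174420 + 0)) = -13024238/199/174420 = -13024238/199*1/174420 = -6512119/17354790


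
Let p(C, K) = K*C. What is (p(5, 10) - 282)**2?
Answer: 53824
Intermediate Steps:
p(C, K) = C*K
(p(5, 10) - 282)**2 = (5*10 - 282)**2 = (50 - 282)**2 = (-232)**2 = 53824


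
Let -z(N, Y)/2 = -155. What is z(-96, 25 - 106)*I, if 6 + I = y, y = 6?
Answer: 0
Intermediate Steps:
z(N, Y) = 310 (z(N, Y) = -2*(-155) = 310)
I = 0 (I = -6 + 6 = 0)
z(-96, 25 - 106)*I = 310*0 = 0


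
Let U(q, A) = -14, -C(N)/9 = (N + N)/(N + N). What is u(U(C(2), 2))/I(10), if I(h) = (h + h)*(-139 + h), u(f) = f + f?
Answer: 7/645 ≈ 0.010853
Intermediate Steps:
C(N) = -9 (C(N) = -9*(N + N)/(N + N) = -9*2*N/(2*N) = -9*2*N*1/(2*N) = -9*1 = -9)
u(f) = 2*f
I(h) = 2*h*(-139 + h) (I(h) = (2*h)*(-139 + h) = 2*h*(-139 + h))
u(U(C(2), 2))/I(10) = (2*(-14))/((2*10*(-139 + 10))) = -28/(2*10*(-129)) = -28/(-2580) = -28*(-1/2580) = 7/645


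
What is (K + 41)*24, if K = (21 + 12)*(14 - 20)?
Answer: -3768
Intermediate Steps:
K = -198 (K = 33*(-6) = -198)
(K + 41)*24 = (-198 + 41)*24 = -157*24 = -3768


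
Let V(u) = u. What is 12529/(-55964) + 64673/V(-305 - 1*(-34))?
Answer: -213103243/892132 ≈ -238.87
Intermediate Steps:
12529/(-55964) + 64673/V(-305 - 1*(-34)) = 12529/(-55964) + 64673/(-305 - 1*(-34)) = 12529*(-1/55964) + 64673/(-305 + 34) = -737/3292 + 64673/(-271) = -737/3292 + 64673*(-1/271) = -737/3292 - 64673/271 = -213103243/892132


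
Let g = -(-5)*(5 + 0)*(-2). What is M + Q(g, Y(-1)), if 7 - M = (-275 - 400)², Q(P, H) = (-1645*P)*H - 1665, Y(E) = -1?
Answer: -539533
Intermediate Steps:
g = -50 (g = -(-5)*5*(-2) = -1*(-25)*(-2) = 25*(-2) = -50)
Q(P, H) = -1665 - 1645*H*P (Q(P, H) = -1645*H*P - 1665 = -1665 - 1645*H*P)
M = -455618 (M = 7 - (-275 - 400)² = 7 - 1*(-675)² = 7 - 1*455625 = 7 - 455625 = -455618)
M + Q(g, Y(-1)) = -455618 + (-1665 - 1645*(-1)*(-50)) = -455618 + (-1665 - 82250) = -455618 - 83915 = -539533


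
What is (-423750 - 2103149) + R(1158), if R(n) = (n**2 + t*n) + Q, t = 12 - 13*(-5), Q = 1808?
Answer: -1094961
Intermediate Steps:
t = 77 (t = 12 + 65 = 77)
R(n) = 1808 + n**2 + 77*n (R(n) = (n**2 + 77*n) + 1808 = 1808 + n**2 + 77*n)
(-423750 - 2103149) + R(1158) = (-423750 - 2103149) + (1808 + 1158**2 + 77*1158) = -2526899 + (1808 + 1340964 + 89166) = -2526899 + 1431938 = -1094961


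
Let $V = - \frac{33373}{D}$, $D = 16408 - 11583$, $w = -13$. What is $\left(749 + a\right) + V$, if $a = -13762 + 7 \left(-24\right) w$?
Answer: $- \frac{52283298}{4825} \approx -10836.0$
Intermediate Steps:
$D = 4825$
$V = - \frac{33373}{4825} \approx -6.9167$
$a = -11578$ ($a = -13762 + 7 \left(-24\right) \left(-13\right) = -13762 - -2184 = -13762 + 2184 = -11578$)
$\left(749 + a\right) + V = \left(749 - 11578\right) - \frac{33373}{4825} = -10829 - \frac{33373}{4825} = - \frac{52283298}{4825}$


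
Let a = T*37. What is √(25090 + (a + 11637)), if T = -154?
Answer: √31029 ≈ 176.15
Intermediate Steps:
a = -5698 (a = -154*37 = -5698)
√(25090 + (a + 11637)) = √(25090 + (-5698 + 11637)) = √(25090 + 5939) = √31029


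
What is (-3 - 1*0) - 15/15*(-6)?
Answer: 3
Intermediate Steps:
(-3 - 1*0) - 15/15*(-6) = (-3 + 0) - 15*1/15*(-6) = -3 - 1*(-6) = -3 + 6 = 3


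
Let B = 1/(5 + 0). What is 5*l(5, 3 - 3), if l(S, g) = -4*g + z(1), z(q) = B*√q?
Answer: 1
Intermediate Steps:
B = ⅕ (B = 1/5 = ⅕ ≈ 0.20000)
z(q) = √q/5
l(S, g) = ⅕ - 4*g (l(S, g) = -4*g + √1/5 = -4*g + (⅕)*1 = -4*g + ⅕ = ⅕ - 4*g)
5*l(5, 3 - 3) = 5*(⅕ - 4*(3 - 3)) = 5*(⅕ - 4*0) = 5*(⅕ + 0) = 5*(⅕) = 1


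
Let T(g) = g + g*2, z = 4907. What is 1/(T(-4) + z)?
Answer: 1/4895 ≈ 0.00020429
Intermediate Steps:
T(g) = 3*g (T(g) = g + 2*g = 3*g)
1/(T(-4) + z) = 1/(3*(-4) + 4907) = 1/(-12 + 4907) = 1/4895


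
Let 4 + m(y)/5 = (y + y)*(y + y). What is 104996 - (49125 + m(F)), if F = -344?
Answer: -2310829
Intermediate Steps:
m(y) = -20 + 20*y² (m(y) = -20 + 5*((y + y)*(y + y)) = -20 + 5*((2*y)*(2*y)) = -20 + 5*(4*y²) = -20 + 20*y²)
104996 - (49125 + m(F)) = 104996 - (49125 + (-20 + 20*(-344)²)) = 104996 - (49125 + (-20 + 20*118336)) = 104996 - (49125 + (-20 + 2366720)) = 104996 - (49125 + 2366700) = 104996 - 1*2415825 = 104996 - 2415825 = -2310829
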